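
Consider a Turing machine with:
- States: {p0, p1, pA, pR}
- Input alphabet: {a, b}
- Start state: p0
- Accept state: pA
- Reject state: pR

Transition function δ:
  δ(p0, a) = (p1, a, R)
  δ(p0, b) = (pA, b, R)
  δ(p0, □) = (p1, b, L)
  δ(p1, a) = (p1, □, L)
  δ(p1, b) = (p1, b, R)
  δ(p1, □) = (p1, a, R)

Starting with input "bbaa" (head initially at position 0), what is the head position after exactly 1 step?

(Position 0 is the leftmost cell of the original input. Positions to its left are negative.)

Execution trace (head position shown):
Step 0: [p0]bbaa  (head at position 0)
Step 1: move right → b[pA]baa  (head at position 1)

After 1 step, the head is at position 1.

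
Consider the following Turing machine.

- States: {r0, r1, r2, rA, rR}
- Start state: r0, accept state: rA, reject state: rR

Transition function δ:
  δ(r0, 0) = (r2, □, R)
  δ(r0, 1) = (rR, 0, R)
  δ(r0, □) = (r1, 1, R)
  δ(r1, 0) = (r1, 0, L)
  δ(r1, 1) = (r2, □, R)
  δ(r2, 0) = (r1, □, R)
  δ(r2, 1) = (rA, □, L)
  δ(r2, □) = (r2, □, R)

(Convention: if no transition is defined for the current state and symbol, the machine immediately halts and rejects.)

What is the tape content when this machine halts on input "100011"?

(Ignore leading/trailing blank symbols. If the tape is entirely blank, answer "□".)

Execution trace:
Initial: [r0]100011
Step 1: δ(r0, 1) = (rR, 0, R) → 0[rR]00011

The machine reaches the reject state rR and halts.

Final tape (ignoring leading/trailing blanks): 000011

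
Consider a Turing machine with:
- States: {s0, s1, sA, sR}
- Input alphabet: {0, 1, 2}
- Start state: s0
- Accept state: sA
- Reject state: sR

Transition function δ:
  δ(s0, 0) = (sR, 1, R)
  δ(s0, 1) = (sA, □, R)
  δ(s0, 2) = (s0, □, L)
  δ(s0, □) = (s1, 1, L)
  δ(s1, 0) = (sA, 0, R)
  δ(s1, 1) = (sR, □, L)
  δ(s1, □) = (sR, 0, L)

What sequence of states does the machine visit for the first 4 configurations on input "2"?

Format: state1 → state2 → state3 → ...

Execution trace:
Initial: [s0]2
Step 1: δ(s0, 2) = (s0, □, L) → [s0]□□
Step 2: δ(s0, □) = (s1, 1, L) → [s1]□1□
Step 3: δ(s1, □) = (sR, 0, L) → [sR]□01□

The machine reaches the reject state sR and halts.

State sequence: s0 → s0 → s1 → sR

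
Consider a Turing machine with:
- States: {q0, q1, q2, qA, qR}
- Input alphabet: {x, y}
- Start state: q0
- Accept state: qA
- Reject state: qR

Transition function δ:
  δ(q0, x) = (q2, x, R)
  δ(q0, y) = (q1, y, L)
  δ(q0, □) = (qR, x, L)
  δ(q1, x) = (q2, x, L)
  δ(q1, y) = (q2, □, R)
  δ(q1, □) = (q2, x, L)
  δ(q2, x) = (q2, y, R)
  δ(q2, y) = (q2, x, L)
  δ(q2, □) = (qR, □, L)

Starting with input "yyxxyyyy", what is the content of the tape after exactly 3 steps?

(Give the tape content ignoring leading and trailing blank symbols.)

Execution trace:
Initial: [q0]yyxxyyyy
Step 1: δ(q0, y) = (q1, y, L) → [q1]□yyxxyyyy
Step 2: δ(q1, □) = (q2, x, L) → [q2]□xyyxxyyyy
Step 3: δ(q2, □) = (qR, □, L) → [qR]□□xyyxxyyyy

The machine reaches the reject state qR and halts.

After 3 steps, the tape (ignoring leading/trailing blanks) is: xyyxxyyyy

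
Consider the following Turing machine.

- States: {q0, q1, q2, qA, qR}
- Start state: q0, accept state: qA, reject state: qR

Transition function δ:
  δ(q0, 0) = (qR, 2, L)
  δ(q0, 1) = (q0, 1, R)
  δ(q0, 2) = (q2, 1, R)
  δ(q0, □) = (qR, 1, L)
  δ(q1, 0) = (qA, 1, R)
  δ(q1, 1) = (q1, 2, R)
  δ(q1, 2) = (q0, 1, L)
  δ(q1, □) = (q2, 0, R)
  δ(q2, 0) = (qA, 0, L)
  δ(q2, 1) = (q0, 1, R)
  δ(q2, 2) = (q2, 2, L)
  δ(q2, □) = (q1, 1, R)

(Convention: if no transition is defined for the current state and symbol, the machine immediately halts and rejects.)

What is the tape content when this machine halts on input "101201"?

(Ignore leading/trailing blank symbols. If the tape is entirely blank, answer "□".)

Execution trace:
Initial: [q0]101201
Step 1: δ(q0, 1) = (q0, 1, R) → 1[q0]01201
Step 2: δ(q0, 0) = (qR, 2, L) → [qR]121201

The machine reaches the reject state qR and halts.

Final tape (ignoring leading/trailing blanks): 121201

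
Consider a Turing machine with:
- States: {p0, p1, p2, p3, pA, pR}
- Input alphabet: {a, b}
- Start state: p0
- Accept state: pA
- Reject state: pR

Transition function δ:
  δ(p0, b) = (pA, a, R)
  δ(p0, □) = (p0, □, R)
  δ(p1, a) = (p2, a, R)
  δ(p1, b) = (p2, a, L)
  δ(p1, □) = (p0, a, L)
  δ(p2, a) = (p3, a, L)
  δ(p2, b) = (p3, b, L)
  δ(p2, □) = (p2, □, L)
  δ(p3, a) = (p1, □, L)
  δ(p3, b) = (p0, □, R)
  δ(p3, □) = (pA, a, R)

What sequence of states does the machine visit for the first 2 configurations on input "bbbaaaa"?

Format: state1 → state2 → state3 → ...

Execution trace:
Initial: [p0]bbbaaaa
Step 1: δ(p0, b) = (pA, a, R) → a[pA]bbaaaa

The machine reaches the accept state pA and halts.

State sequence: p0 → pA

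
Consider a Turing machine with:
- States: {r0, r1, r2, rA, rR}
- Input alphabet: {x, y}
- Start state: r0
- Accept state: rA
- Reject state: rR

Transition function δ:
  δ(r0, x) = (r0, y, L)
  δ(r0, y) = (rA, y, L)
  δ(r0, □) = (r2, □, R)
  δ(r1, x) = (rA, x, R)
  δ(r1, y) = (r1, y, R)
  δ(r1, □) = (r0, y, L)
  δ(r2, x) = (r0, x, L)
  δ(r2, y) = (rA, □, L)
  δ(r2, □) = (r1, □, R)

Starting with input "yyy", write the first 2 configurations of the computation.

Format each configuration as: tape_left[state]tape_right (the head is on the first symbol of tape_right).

Transitions applied:
Step 1: δ(r0, y) = (rA, y, L)

The first 2 configurations are:
[r0]yyy ⊢ [rA]□yyy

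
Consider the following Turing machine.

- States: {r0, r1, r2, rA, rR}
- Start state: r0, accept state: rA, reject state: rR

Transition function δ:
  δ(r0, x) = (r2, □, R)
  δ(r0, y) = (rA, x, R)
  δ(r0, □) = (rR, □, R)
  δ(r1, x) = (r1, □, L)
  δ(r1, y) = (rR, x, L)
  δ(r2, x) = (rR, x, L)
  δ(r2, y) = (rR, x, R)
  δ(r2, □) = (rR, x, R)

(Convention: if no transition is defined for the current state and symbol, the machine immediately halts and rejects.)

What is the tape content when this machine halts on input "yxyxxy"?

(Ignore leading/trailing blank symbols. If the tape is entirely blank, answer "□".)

Execution trace:
Initial: [r0]yxyxxy
Step 1: δ(r0, y) = (rA, x, R) → x[rA]xyxxy

The machine reaches the accept state rA and halts.

Final tape (ignoring leading/trailing blanks): xxyxxy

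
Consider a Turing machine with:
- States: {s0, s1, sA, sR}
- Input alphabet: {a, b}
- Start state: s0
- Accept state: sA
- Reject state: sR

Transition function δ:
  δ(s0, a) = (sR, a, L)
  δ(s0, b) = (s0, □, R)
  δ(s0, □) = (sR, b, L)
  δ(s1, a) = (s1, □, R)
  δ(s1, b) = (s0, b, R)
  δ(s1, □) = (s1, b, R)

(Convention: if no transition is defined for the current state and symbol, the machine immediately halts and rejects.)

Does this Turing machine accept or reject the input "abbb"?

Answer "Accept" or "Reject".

Execution trace:
Initial: [s0]abbb
Step 1: δ(s0, a) = (sR, a, L) → [sR]□abbb

The machine reaches the reject state sR and halts.

Answer: Reject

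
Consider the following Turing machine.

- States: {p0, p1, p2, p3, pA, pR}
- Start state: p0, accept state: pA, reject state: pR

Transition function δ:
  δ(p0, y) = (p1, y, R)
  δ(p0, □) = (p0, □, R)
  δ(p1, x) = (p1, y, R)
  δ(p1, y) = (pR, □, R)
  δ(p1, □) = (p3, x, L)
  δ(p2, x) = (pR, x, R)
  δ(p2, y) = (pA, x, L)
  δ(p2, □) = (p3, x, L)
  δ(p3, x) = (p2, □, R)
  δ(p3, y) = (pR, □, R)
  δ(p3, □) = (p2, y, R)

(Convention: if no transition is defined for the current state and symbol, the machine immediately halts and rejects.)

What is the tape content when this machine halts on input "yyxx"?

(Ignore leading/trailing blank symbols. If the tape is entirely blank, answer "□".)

Execution trace:
Initial: [p0]yyxx
Step 1: δ(p0, y) = (p1, y, R) → y[p1]yxx
Step 2: δ(p1, y) = (pR, □, R) → y□[pR]xx

The machine reaches the reject state pR and halts.

Final tape (ignoring leading/trailing blanks): y□xx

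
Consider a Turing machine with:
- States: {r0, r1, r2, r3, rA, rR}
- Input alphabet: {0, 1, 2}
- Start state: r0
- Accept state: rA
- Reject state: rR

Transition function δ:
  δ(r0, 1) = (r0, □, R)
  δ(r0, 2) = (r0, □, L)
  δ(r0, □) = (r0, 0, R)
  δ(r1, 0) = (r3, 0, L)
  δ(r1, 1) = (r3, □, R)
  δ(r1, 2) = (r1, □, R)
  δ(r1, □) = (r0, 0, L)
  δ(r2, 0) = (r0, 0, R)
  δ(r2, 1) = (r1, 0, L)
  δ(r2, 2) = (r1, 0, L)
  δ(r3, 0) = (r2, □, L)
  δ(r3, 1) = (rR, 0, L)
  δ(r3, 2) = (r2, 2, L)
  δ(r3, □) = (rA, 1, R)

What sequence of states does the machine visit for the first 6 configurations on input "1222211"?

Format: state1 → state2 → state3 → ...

Execution trace:
Initial: [r0]1222211
Step 1: δ(r0, 1) = (r0, □, R) → □[r0]222211
Step 2: δ(r0, 2) = (r0, □, L) → [r0]□□22211
Step 3: δ(r0, □) = (r0, 0, R) → 0[r0]□22211
Step 4: δ(r0, □) = (r0, 0, R) → 00[r0]22211
Step 5: δ(r0, 2) = (r0, □, L) → 0[r0]0□2211

No transition is defined for δ(r0, 0). By convention the machine halts and rejects.

State sequence: r0 → r0 → r0 → r0 → r0 → r0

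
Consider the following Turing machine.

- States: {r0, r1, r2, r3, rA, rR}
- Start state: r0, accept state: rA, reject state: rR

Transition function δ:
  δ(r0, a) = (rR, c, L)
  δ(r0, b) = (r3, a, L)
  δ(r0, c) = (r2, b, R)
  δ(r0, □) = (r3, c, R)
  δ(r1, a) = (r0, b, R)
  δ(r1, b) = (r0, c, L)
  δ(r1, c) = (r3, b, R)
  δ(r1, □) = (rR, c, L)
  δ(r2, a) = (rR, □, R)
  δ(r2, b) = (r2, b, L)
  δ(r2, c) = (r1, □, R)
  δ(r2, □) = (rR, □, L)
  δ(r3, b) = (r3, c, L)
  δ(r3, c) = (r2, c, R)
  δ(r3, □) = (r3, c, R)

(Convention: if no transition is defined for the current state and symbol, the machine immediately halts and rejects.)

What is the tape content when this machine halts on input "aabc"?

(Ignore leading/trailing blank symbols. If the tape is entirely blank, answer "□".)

Execution trace:
Initial: [r0]aabc
Step 1: δ(r0, a) = (rR, c, L) → [rR]□cabc

The machine reaches the reject state rR and halts.

Final tape (ignoring leading/trailing blanks): cabc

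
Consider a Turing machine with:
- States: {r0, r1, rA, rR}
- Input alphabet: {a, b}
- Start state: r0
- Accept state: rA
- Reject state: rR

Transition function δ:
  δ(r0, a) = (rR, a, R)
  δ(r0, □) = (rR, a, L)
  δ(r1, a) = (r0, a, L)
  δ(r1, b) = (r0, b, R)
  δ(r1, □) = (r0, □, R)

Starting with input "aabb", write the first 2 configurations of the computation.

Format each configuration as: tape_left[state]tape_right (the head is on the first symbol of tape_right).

Transitions applied:
Step 1: δ(r0, a) = (rR, a, R)

The first 2 configurations are:
[r0]aabb ⊢ a[rR]abb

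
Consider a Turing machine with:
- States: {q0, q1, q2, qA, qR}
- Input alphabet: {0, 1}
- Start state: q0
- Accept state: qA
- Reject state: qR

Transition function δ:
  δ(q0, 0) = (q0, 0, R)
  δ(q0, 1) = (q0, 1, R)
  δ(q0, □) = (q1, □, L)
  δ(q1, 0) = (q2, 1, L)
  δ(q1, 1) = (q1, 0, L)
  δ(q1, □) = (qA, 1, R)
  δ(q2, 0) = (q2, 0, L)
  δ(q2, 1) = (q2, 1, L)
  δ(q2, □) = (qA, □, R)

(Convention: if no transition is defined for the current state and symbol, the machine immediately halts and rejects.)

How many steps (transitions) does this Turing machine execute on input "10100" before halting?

Execution trace:
Initial: [q0]10100
Step 1: δ(q0, 1) = (q0, 1, R) → 1[q0]0100
Step 2: δ(q0, 0) = (q0, 0, R) → 10[q0]100
Step 3: δ(q0, 1) = (q0, 1, R) → 101[q0]00
Step 4: δ(q0, 0) = (q0, 0, R) → 1010[q0]0
Step 5: δ(q0, 0) = (q0, 0, R) → 10100[q0]□
Step 6: δ(q0, □) = (q1, □, L) → 1010[q1]0□
Step 7: δ(q1, 0) = (q2, 1, L) → 101[q2]01□
Step 8: δ(q2, 0) = (q2, 0, L) → 10[q2]101□
Step 9: δ(q2, 1) = (q2, 1, L) → 1[q2]0101□
Step 10: δ(q2, 0) = (q2, 0, L) → [q2]10101□
Step 11: δ(q2, 1) = (q2, 1, L) → [q2]□10101□
Step 12: δ(q2, □) = (qA, □, R) → □[qA]10101□

The machine reaches the accept state qA and halts.

The machine executed 12 steps before halting.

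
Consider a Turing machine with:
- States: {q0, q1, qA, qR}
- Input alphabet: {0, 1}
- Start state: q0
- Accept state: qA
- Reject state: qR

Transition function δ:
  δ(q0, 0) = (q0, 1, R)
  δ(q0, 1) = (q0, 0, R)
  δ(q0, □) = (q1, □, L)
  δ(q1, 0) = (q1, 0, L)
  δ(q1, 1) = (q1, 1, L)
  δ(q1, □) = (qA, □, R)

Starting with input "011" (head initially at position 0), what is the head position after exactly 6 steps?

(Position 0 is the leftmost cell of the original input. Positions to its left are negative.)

Execution trace (head position shown):
Step 0: [q0]011  (head at position 0)
Step 1: move right → 1[q0]11  (head at position 1)
Step 2: move right → 10[q0]1  (head at position 2)
Step 3: move right → 100[q0]□  (head at position 3)
Step 4: move left → 10[q1]0□  (head at position 2)
Step 5: move left → 1[q1]00□  (head at position 1)
Step 6: move left → [q1]100□  (head at position 0)

After 6 steps, the head is at position 0.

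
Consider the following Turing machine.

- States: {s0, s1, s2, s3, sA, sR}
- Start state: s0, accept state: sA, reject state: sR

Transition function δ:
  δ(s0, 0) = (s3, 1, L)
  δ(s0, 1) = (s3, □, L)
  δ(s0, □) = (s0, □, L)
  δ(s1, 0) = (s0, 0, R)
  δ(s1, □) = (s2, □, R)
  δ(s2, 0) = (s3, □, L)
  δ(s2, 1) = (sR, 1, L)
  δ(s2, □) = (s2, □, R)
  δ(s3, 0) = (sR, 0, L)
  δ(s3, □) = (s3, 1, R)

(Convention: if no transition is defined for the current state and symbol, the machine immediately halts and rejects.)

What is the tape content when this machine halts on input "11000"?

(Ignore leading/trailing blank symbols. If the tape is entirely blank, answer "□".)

Execution trace:
Initial: [s0]11000
Step 1: δ(s0, 1) = (s3, □, L) → [s3]□□1000
Step 2: δ(s3, □) = (s3, 1, R) → 1[s3]□1000
Step 3: δ(s3, □) = (s3, 1, R) → 11[s3]1000

No transition is defined for δ(s3, 1). By convention the machine halts and rejects.

Final tape (ignoring leading/trailing blanks): 111000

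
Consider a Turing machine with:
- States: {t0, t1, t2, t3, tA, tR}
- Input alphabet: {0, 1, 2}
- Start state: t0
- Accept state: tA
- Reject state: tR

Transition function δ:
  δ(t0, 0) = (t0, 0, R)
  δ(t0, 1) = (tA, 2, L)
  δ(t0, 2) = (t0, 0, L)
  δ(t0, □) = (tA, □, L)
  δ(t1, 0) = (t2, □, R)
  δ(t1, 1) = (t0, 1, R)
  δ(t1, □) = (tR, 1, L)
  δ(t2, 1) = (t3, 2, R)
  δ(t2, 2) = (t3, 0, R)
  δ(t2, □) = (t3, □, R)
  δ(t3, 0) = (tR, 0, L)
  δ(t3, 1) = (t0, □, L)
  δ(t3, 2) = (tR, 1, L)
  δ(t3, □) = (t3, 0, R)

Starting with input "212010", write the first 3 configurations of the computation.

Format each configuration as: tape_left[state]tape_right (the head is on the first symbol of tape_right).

Transitions applied:
Step 1: δ(t0, 2) = (t0, 0, L)
Step 2: δ(t0, □) = (tA, □, L)

The first 3 configurations are:
[t0]212010 ⊢ [t0]□012010 ⊢ [tA]□□012010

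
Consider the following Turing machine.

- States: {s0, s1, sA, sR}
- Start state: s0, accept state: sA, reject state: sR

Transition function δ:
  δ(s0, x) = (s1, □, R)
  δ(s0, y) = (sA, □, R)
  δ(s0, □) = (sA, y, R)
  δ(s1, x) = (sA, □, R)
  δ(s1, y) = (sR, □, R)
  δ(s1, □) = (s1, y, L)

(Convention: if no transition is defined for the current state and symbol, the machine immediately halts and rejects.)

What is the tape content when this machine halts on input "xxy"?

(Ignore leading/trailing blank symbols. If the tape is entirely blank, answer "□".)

Execution trace:
Initial: [s0]xxy
Step 1: δ(s0, x) = (s1, □, R) → □[s1]xy
Step 2: δ(s1, x) = (sA, □, R) → □□[sA]y

The machine reaches the accept state sA and halts.

Final tape (ignoring leading/trailing blanks): y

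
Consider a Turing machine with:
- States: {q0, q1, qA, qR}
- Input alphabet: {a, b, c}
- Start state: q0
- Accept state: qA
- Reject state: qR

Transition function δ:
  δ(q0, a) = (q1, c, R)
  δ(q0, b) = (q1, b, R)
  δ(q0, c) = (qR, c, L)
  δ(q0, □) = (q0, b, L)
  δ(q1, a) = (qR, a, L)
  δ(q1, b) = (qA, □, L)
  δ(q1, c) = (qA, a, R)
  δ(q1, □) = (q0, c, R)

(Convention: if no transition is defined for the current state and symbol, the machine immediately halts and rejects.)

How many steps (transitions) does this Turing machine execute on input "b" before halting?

Execution trace:
Initial: [q0]b
Step 1: δ(q0, b) = (q1, b, R) → b[q1]□
Step 2: δ(q1, □) = (q0, c, R) → bc[q0]□
Step 3: δ(q0, □) = (q0, b, L) → b[q0]cb
Step 4: δ(q0, c) = (qR, c, L) → [qR]bcb

The machine reaches the reject state qR and halts.

The machine executed 4 steps before halting.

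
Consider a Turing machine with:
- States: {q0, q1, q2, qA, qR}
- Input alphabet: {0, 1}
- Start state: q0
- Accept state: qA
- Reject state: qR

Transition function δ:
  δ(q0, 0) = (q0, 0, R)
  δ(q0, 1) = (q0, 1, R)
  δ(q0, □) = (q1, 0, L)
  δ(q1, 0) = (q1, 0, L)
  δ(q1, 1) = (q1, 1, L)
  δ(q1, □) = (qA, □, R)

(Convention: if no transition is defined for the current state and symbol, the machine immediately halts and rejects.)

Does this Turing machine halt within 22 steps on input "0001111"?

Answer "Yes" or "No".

Execution trace:
Initial: [q0]0001111
Step 1: δ(q0, 0) = (q0, 0, R) → 0[q0]001111
Step 2: δ(q0, 0) = (q0, 0, R) → 00[q0]01111
Step 3: δ(q0, 0) = (q0, 0, R) → 000[q0]1111
Step 4: δ(q0, 1) = (q0, 1, R) → 0001[q0]111
Step 5: δ(q0, 1) = (q0, 1, R) → 00011[q0]11
Step 6: δ(q0, 1) = (q0, 1, R) → 000111[q0]1
Step 7: δ(q0, 1) = (q0, 1, R) → 0001111[q0]□
Step 8: δ(q0, □) = (q1, 0, L) → 000111[q1]10
Step 9: δ(q1, 1) = (q1, 1, L) → 00011[q1]110
Step 10: δ(q1, 1) = (q1, 1, L) → 0001[q1]1110
Step 11: δ(q1, 1) = (q1, 1, L) → 000[q1]11110
Step 12: δ(q1, 1) = (q1, 1, L) → 00[q1]011110
Step 13: δ(q1, 0) = (q1, 0, L) → 0[q1]0011110
Step 14: δ(q1, 0) = (q1, 0, L) → [q1]00011110
Step 15: δ(q1, 0) = (q1, 0, L) → [q1]□00011110
Step 16: δ(q1, □) = (qA, □, R) → □[qA]00011110

The machine reaches the accept state qA and halts.
The machine halted after 16 steps (within the 22-step bound).

Answer: Yes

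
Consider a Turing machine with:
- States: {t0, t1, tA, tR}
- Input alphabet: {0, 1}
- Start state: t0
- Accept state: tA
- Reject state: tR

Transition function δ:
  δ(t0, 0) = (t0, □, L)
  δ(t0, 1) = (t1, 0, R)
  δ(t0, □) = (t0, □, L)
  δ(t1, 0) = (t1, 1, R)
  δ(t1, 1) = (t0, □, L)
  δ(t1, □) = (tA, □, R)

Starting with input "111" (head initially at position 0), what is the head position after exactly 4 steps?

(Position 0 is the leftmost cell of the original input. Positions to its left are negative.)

Execution trace (head position shown):
Step 0: [t0]111  (head at position 0)
Step 1: move right → 0[t1]11  (head at position 1)
Step 2: move left → [t0]0□1  (head at position 0)
Step 3: move left → [t0]□□□1  (head at position -1)
Step 4: move left → [t0]□□□□1  (head at position -2)

After 4 steps, the head is at position -2.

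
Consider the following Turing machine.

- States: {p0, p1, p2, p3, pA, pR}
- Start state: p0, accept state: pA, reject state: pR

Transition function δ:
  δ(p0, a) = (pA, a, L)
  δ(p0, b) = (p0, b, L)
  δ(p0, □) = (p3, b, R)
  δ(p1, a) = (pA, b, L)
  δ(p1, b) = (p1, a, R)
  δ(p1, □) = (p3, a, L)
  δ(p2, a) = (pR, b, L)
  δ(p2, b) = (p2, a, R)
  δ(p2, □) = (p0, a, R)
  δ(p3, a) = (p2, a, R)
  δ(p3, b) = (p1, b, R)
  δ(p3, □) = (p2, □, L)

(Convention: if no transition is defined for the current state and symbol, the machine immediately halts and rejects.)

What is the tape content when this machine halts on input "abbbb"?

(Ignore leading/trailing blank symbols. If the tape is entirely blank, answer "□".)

Execution trace:
Initial: [p0]abbbb
Step 1: δ(p0, a) = (pA, a, L) → [pA]□abbbb

The machine reaches the accept state pA and halts.

Final tape (ignoring leading/trailing blanks): abbbb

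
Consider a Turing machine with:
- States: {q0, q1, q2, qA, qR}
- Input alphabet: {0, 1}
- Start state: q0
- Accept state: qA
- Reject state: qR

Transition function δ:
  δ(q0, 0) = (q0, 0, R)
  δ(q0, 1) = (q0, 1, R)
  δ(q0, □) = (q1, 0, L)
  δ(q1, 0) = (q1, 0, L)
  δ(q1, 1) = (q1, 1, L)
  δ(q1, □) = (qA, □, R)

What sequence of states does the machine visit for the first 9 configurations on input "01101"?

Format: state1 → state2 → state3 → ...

Execution trace:
Initial: [q0]01101
Step 1: δ(q0, 0) = (q0, 0, R) → 0[q0]1101
Step 2: δ(q0, 1) = (q0, 1, R) → 01[q0]101
Step 3: δ(q0, 1) = (q0, 1, R) → 011[q0]01
Step 4: δ(q0, 0) = (q0, 0, R) → 0110[q0]1
Step 5: δ(q0, 1) = (q0, 1, R) → 01101[q0]□
Step 6: δ(q0, □) = (q1, 0, L) → 0110[q1]10
Step 7: δ(q1, 1) = (q1, 1, L) → 011[q1]010
Step 8: δ(q1, 0) = (q1, 0, L) → 01[q1]1010

State sequence: q0 → q0 → q0 → q0 → q0 → q0 → q1 → q1 → q1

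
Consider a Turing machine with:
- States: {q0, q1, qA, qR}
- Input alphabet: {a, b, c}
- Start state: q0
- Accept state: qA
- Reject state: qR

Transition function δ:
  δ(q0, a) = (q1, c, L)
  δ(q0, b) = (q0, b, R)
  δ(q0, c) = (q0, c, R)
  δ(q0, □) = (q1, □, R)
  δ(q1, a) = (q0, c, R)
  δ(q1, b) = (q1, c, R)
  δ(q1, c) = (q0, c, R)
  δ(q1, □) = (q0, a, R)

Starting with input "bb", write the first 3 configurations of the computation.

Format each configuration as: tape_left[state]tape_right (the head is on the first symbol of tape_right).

Transitions applied:
Step 1: δ(q0, b) = (q0, b, R)
Step 2: δ(q0, b) = (q0, b, R)

The first 3 configurations are:
[q0]bb ⊢ b[q0]b ⊢ bb[q0]□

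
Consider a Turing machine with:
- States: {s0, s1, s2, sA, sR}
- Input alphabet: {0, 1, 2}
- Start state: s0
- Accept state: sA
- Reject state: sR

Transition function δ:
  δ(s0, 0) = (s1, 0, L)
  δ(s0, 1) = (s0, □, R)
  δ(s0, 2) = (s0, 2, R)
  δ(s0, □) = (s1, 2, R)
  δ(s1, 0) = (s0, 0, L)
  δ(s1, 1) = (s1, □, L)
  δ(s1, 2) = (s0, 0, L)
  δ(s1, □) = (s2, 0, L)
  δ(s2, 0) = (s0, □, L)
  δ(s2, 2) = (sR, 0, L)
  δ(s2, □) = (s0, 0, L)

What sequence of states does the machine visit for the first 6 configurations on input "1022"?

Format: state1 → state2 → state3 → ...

Execution trace:
Initial: [s0]1022
Step 1: δ(s0, 1) = (s0, □, R) → □[s0]022
Step 2: δ(s0, 0) = (s1, 0, L) → [s1]□022
Step 3: δ(s1, □) = (s2, 0, L) → [s2]□0022
Step 4: δ(s2, □) = (s0, 0, L) → [s0]□00022
Step 5: δ(s0, □) = (s1, 2, R) → 2[s1]00022

State sequence: s0 → s0 → s1 → s2 → s0 → s1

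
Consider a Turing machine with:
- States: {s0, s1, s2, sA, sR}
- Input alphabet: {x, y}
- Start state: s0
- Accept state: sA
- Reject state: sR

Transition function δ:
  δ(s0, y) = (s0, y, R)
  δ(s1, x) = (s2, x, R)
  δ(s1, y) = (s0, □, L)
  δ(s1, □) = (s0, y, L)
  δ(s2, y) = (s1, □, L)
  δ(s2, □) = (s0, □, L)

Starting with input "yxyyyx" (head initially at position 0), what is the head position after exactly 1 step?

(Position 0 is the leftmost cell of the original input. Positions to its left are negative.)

Execution trace (head position shown):
Step 0: [s0]yxyyyx  (head at position 0)
Step 1: move right → y[s0]xyyyx  (head at position 1)

After 1 step, the head is at position 1.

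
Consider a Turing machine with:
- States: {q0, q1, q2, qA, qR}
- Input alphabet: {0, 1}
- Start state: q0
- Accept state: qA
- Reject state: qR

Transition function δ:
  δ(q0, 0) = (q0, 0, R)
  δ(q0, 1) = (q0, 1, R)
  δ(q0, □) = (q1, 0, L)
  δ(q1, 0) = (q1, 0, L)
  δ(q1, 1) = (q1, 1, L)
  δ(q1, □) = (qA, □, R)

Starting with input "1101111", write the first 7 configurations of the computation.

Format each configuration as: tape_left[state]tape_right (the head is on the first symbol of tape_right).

Transitions applied:
Step 1: δ(q0, 1) = (q0, 1, R)
Step 2: δ(q0, 1) = (q0, 1, R)
Step 3: δ(q0, 0) = (q0, 0, R)
Step 4: δ(q0, 1) = (q0, 1, R)
Step 5: δ(q0, 1) = (q0, 1, R)
Step 6: δ(q0, 1) = (q0, 1, R)

The first 7 configurations are:
[q0]1101111 ⊢ 1[q0]101111 ⊢ 11[q0]01111 ⊢ 110[q0]1111 ⊢ 1101[q0]111 ⊢ 11011[q0]11 ⊢ 110111[q0]1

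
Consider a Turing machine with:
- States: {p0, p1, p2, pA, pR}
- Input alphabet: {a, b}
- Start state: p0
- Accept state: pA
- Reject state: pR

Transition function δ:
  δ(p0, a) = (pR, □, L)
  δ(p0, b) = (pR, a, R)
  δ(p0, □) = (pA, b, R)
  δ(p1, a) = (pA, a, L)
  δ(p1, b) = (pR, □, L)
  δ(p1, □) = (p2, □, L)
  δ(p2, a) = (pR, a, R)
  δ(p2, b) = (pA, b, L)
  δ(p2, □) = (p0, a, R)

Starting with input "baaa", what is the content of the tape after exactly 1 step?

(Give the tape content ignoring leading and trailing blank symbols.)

Execution trace:
Initial: [p0]baaa
Step 1: δ(p0, b) = (pR, a, R) → a[pR]aaa

The machine reaches the reject state pR and halts.

After 1 step, the tape (ignoring leading/trailing blanks) is: aaaa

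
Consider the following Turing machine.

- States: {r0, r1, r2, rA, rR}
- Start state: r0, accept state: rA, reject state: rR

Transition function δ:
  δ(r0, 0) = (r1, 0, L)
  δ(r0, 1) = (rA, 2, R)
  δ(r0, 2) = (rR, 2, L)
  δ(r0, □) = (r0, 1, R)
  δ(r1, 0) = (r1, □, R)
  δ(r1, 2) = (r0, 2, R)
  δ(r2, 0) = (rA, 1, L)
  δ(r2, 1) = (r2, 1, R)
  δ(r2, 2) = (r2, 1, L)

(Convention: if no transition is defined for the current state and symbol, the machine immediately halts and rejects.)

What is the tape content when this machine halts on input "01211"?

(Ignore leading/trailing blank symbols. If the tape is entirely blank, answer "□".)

Execution trace:
Initial: [r0]01211
Step 1: δ(r0, 0) = (r1, 0, L) → [r1]□01211

No transition is defined for δ(r1, □). By convention the machine halts and rejects.

Final tape (ignoring leading/trailing blanks): 01211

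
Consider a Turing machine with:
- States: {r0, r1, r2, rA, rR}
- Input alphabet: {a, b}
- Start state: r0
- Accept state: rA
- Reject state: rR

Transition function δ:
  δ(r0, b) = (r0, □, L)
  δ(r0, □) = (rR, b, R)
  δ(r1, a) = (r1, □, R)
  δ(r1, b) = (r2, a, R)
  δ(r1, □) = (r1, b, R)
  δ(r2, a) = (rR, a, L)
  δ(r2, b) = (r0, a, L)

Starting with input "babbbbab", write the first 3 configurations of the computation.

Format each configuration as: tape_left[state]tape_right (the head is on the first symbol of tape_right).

Transitions applied:
Step 1: δ(r0, b) = (r0, □, L)
Step 2: δ(r0, □) = (rR, b, R)

The first 3 configurations are:
[r0]babbbbab ⊢ [r0]□□abbbbab ⊢ b[rR]□abbbbab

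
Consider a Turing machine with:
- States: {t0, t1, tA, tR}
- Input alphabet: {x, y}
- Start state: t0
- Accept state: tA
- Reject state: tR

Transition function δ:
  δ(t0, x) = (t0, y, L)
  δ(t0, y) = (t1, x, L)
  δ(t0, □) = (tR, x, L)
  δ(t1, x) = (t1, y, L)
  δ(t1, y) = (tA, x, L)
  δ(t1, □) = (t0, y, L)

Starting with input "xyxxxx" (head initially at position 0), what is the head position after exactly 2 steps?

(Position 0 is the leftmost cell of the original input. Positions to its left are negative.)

Execution trace (head position shown):
Step 0: [t0]xyxxxx  (head at position 0)
Step 1: move left → [t0]□yyxxxx  (head at position -1)
Step 2: move left → [tR]□xyyxxxx  (head at position -2)

After 2 steps, the head is at position -2.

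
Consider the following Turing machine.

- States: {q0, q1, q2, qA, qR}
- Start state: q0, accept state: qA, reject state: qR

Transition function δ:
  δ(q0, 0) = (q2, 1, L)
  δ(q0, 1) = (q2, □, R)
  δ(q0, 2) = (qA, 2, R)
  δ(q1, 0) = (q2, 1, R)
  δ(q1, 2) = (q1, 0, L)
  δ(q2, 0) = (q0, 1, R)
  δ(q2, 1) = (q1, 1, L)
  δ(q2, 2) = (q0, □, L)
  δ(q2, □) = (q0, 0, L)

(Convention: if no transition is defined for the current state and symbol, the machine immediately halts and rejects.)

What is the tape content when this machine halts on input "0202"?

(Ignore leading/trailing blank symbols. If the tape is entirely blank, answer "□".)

Execution trace:
Initial: [q0]0202
Step 1: δ(q0, 0) = (q2, 1, L) → [q2]□1202
Step 2: δ(q2, □) = (q0, 0, L) → [q0]□01202

No transition is defined for δ(q0, □). By convention the machine halts and rejects.

Final tape (ignoring leading/trailing blanks): 01202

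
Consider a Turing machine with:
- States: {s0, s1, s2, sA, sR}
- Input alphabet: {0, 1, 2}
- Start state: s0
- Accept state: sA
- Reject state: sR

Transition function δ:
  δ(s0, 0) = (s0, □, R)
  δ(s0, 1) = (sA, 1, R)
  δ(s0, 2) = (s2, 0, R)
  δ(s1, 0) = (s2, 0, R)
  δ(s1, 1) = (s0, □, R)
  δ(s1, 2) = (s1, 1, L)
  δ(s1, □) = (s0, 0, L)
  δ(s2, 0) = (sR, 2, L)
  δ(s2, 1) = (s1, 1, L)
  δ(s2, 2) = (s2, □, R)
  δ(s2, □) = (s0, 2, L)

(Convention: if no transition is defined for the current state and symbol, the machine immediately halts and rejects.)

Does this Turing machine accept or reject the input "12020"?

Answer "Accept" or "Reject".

Execution trace:
Initial: [s0]12020
Step 1: δ(s0, 1) = (sA, 1, R) → 1[sA]2020

The machine reaches the accept state sA and halts.

Answer: Accept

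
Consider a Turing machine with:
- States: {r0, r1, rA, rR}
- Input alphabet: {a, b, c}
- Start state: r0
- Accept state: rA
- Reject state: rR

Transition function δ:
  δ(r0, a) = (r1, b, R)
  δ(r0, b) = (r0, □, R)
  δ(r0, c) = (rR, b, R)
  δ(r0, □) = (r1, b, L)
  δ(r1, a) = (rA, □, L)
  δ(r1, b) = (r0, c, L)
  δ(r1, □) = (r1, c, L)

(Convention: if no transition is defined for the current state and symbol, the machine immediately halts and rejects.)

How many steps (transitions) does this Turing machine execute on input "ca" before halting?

Execution trace:
Initial: [r0]ca
Step 1: δ(r0, c) = (rR, b, R) → b[rR]a

The machine reaches the reject state rR and halts.

The machine executed 1 step before halting.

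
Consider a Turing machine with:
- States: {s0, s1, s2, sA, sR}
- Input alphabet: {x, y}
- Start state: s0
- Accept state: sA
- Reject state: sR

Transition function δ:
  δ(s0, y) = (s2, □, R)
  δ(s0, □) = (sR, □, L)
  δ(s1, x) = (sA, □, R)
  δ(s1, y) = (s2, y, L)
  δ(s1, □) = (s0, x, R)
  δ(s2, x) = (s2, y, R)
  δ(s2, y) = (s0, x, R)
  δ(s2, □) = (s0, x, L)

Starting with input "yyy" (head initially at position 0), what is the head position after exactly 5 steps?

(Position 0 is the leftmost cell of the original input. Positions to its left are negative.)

Execution trace (head position shown):
Step 0: [s0]yyy  (head at position 0)
Step 1: move right → □[s2]yy  (head at position 1)
Step 2: move right → □x[s0]y  (head at position 2)
Step 3: move right → □x□[s2]□  (head at position 3)
Step 4: move left → □x[s0]□x  (head at position 2)
Step 5: move left → □[sR]x□x  (head at position 1)

After 5 steps, the head is at position 1.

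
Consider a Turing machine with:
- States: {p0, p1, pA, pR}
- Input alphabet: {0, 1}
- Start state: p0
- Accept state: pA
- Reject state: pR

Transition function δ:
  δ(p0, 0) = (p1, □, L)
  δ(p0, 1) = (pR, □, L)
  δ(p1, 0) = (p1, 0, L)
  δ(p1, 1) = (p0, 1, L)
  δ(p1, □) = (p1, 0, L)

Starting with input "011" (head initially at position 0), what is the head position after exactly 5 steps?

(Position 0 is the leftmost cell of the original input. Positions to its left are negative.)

Execution trace (head position shown):
Step 0: [p0]011  (head at position 0)
Step 1: move left → [p1]□□11  (head at position -1)
Step 2: move left → [p1]□0□11  (head at position -2)
Step 3: move left → [p1]□00□11  (head at position -3)
Step 4: move left → [p1]□000□11  (head at position -4)
Step 5: move left → [p1]□0000□11  (head at position -5)

After 5 steps, the head is at position -5.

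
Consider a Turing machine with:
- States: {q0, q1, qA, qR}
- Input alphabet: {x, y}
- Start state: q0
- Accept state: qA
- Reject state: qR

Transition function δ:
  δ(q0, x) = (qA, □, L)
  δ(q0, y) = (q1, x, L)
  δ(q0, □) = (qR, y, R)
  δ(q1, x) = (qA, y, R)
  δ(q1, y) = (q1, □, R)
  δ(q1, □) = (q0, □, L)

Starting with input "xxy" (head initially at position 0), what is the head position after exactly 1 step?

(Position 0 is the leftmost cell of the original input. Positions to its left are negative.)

Execution trace (head position shown):
Step 0: [q0]xxy  (head at position 0)
Step 1: move left → [qA]□□xy  (head at position -1)

After 1 step, the head is at position -1.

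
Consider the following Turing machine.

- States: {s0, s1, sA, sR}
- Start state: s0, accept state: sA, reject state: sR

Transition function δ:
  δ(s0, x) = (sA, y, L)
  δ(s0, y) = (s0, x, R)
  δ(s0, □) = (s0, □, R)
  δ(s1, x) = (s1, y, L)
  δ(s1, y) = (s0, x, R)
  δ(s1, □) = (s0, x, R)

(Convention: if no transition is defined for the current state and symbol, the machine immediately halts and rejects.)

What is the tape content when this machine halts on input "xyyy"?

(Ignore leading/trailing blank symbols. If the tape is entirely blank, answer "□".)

Execution trace:
Initial: [s0]xyyy
Step 1: δ(s0, x) = (sA, y, L) → [sA]□yyyy

The machine reaches the accept state sA and halts.

Final tape (ignoring leading/trailing blanks): yyyy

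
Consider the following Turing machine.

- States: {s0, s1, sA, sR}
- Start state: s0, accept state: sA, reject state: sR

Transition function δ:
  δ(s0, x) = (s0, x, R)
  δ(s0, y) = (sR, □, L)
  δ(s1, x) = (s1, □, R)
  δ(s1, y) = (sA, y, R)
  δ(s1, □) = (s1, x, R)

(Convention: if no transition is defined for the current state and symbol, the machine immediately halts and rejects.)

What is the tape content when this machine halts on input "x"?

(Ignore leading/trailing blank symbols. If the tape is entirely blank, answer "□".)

Execution trace:
Initial: [s0]x
Step 1: δ(s0, x) = (s0, x, R) → x[s0]□

No transition is defined for δ(s0, □). By convention the machine halts and rejects.

Final tape (ignoring leading/trailing blanks): x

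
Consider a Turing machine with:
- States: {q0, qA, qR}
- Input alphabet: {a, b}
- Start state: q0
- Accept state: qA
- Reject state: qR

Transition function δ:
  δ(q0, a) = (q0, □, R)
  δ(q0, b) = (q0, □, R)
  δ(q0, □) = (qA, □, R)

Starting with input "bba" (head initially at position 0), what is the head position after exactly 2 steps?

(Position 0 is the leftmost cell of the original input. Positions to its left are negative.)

Execution trace (head position shown):
Step 0: [q0]bba  (head at position 0)
Step 1: move right → □[q0]ba  (head at position 1)
Step 2: move right → □□[q0]a  (head at position 2)

After 2 steps, the head is at position 2.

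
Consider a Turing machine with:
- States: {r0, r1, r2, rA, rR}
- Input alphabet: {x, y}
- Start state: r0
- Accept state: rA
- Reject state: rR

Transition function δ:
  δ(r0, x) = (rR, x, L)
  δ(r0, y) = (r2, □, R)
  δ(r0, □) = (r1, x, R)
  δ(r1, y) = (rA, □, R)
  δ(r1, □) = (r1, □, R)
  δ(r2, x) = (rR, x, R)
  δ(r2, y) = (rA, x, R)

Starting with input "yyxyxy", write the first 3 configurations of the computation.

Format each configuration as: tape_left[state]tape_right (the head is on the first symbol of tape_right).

Transitions applied:
Step 1: δ(r0, y) = (r2, □, R)
Step 2: δ(r2, y) = (rA, x, R)

The first 3 configurations are:
[r0]yyxyxy ⊢ □[r2]yxyxy ⊢ □x[rA]xyxy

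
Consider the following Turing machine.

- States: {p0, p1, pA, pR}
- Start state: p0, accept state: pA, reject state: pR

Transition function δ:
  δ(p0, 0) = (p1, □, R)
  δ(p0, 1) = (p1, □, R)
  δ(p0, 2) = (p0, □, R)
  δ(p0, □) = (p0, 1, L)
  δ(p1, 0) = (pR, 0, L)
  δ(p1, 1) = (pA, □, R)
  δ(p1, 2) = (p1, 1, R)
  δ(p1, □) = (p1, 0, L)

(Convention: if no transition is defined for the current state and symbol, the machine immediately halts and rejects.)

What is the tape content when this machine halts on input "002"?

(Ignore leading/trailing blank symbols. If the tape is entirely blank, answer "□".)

Execution trace:
Initial: [p0]002
Step 1: δ(p0, 0) = (p1, □, R) → □[p1]02
Step 2: δ(p1, 0) = (pR, 0, L) → [pR]□02

The machine reaches the reject state pR and halts.

Final tape (ignoring leading/trailing blanks): 02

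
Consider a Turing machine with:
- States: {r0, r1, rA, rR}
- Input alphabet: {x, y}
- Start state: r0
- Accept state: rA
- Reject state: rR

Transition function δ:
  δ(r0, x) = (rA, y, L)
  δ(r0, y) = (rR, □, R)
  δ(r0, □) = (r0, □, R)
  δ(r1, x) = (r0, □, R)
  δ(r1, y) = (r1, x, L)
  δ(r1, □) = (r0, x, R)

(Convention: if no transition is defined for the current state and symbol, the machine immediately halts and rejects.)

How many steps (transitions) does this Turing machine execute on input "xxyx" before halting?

Execution trace:
Initial: [r0]xxyx
Step 1: δ(r0, x) = (rA, y, L) → [rA]□yxyx

The machine reaches the accept state rA and halts.

The machine executed 1 step before halting.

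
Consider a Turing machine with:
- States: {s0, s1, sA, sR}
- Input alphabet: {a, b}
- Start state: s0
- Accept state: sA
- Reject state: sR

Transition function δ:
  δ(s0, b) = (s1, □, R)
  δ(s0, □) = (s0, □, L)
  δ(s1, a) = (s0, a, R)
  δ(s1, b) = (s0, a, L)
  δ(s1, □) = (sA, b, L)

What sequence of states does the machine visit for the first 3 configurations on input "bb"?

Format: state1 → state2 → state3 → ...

Execution trace:
Initial: [s0]bb
Step 1: δ(s0, b) = (s1, □, R) → □[s1]b
Step 2: δ(s1, b) = (s0, a, L) → [s0]□a

State sequence: s0 → s1 → s0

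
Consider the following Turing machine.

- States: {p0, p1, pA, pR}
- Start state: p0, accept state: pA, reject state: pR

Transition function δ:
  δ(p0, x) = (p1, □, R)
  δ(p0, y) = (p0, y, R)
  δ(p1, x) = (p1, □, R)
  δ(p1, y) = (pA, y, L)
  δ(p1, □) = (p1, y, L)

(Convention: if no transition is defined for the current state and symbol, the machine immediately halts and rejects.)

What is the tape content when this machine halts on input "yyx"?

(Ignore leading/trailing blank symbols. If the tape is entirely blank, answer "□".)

Execution trace:
Initial: [p0]yyx
Step 1: δ(p0, y) = (p0, y, R) → y[p0]yx
Step 2: δ(p0, y) = (p0, y, R) → yy[p0]x
Step 3: δ(p0, x) = (p1, □, R) → yy□[p1]□
Step 4: δ(p1, □) = (p1, y, L) → yy[p1]□y
Step 5: δ(p1, □) = (p1, y, L) → y[p1]yyy
Step 6: δ(p1, y) = (pA, y, L) → [pA]yyyy

The machine reaches the accept state pA and halts.

Final tape (ignoring leading/trailing blanks): yyyy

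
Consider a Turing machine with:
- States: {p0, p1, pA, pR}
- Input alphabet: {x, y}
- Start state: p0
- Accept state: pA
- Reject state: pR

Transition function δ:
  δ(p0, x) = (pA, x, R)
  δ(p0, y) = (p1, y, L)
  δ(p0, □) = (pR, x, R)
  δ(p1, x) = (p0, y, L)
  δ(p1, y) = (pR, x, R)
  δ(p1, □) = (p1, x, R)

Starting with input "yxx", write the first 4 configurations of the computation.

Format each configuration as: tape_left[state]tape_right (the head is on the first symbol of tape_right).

Transitions applied:
Step 1: δ(p0, y) = (p1, y, L)
Step 2: δ(p1, □) = (p1, x, R)
Step 3: δ(p1, y) = (pR, x, R)

The first 4 configurations are:
[p0]yxx ⊢ [p1]□yxx ⊢ x[p1]yxx ⊢ xx[pR]xx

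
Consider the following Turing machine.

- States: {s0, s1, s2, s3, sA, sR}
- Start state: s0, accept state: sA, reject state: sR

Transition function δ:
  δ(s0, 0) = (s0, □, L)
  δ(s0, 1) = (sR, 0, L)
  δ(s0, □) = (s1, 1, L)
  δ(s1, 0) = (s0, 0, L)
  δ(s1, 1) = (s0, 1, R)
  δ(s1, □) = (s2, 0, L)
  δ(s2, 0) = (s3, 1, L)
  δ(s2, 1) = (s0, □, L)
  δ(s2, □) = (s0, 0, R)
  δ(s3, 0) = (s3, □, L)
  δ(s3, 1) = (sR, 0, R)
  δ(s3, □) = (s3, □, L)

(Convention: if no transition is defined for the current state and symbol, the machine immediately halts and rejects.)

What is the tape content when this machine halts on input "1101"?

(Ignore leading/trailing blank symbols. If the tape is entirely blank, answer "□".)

Execution trace:
Initial: [s0]1101
Step 1: δ(s0, 1) = (sR, 0, L) → [sR]□0101

The machine reaches the reject state sR and halts.

Final tape (ignoring leading/trailing blanks): 0101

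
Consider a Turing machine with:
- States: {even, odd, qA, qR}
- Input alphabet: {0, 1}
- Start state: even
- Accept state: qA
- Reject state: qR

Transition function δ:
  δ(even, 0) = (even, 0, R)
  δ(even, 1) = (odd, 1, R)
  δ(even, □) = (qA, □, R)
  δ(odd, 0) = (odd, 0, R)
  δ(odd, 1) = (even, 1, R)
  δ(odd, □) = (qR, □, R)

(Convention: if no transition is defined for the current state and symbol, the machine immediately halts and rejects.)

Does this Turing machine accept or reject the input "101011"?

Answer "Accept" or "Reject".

Execution trace:
Initial: [even]101011
Step 1: δ(even, 1) = (odd, 1, R) → 1[odd]01011
Step 2: δ(odd, 0) = (odd, 0, R) → 10[odd]1011
Step 3: δ(odd, 1) = (even, 1, R) → 101[even]011
Step 4: δ(even, 0) = (even, 0, R) → 1010[even]11
Step 5: δ(even, 1) = (odd, 1, R) → 10101[odd]1
Step 6: δ(odd, 1) = (even, 1, R) → 101011[even]□
Step 7: δ(even, □) = (qA, □, R) → 101011□[qA]□

The machine reaches the accept state qA and halts.

Answer: Accept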